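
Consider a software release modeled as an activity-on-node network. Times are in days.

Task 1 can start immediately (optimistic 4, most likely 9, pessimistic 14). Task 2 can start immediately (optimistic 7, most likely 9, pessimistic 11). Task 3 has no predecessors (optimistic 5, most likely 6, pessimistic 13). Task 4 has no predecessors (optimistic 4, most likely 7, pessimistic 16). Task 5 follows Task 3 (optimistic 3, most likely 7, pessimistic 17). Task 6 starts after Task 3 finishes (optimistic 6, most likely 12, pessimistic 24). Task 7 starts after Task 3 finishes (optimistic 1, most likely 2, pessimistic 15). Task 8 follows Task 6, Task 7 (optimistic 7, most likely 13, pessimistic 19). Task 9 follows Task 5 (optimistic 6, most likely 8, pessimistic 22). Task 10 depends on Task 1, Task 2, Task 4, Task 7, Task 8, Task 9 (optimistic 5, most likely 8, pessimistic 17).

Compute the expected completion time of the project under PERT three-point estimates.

42 days

te_Task 1 = (4 + 4·9 + 14)/6 = 54/6 = 9
te_Task 2 = (7 + 4·9 + 11)/6 = 54/6 = 9
te_Task 3 = (5 + 4·6 + 13)/6 = 42/6 = 7
te_Task 4 = (4 + 4·7 + 16)/6 = 48/6 = 8
te_Task 5 = (3 + 4·7 + 17)/6 = 48/6 = 8
te_Task 6 = (6 + 4·12 + 24)/6 = 78/6 = 13
te_Task 7 = (1 + 4·2 + 15)/6 = 24/6 = 4
te_Task 8 = (7 + 4·13 + 19)/6 = 78/6 = 13
te_Task 9 = (6 + 4·8 + 22)/6 = 60/6 = 10
te_Task 10 = (5 + 4·8 + 17)/6 = 54/6 = 9

Forward pass:
ES_Task 1 = 0; EF_Task 1 = 9
ES_Task 2 = 0; EF_Task 2 = 9
ES_Task 3 = 0; EF_Task 3 = 7
ES_Task 4 = 0; EF_Task 4 = 8
ES_Task 5 = 7; EF_Task 5 = 7+8 = 15
ES_Task 6 = 7; EF_Task 6 = 7+13 = 20
ES_Task 7 = 7; EF_Task 7 = 7+4 = 11
ES_Task 8 = max(EF_Task 6=20, EF_Task 7=11) = 20; EF_Task 8 = 20+13 = 33
ES_Task 9 = 15; EF_Task 9 = 15+10 = 25
ES_Task 10 = max(EF_Task 1=9, EF_Task 2=9, EF_Task 4=8, EF_Task 7=11, EF_Task 8=33, EF_Task 9=25) = 33; EF_Task 10 = 33+9 = 42
Expected project duration μ = 42 days. Critical path: Task 3 → Task 6 → Task 8 → Task 10.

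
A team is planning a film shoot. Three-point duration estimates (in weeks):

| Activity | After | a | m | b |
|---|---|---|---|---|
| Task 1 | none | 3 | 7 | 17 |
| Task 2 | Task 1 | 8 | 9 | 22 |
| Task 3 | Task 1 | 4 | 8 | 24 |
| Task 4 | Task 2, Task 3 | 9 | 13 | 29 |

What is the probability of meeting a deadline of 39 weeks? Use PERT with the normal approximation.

0.857

te_Task 1 = (3 + 4·7 + 17)/6 = 48/6 = 8; σ²_Task 1 = ((17−3)/6)² = 5.444
te_Task 2 = (8 + 4·9 + 22)/6 = 66/6 = 11; σ²_Task 2 = ((22−8)/6)² = 5.444
te_Task 3 = (4 + 4·8 + 24)/6 = 60/6 = 10; σ²_Task 3 = ((24−4)/6)² = 11.111
te_Task 4 = (9 + 4·13 + 29)/6 = 90/6 = 15; σ²_Task 4 = ((29−9)/6)² = 11.111

Forward pass:
ES_Task 1 = 0; EF_Task 1 = 8
ES_Task 2 = 8; EF_Task 2 = 8+11 = 19
ES_Task 3 = 8; EF_Task 3 = 8+10 = 18
ES_Task 4 = max(EF_Task 2=19, EF_Task 3=18) = 19; EF_Task 4 = 19+15 = 34
Expected project duration μ = 34 weeks. Critical path: Task 1 → Task 2 → Task 4.

Variance along critical path = 5.444 + 5.444 + 11.111 = 22.000; σ = √22.000 = 4.690 weeks.
Z = (39 − 34) / 4.690 = 1.066
P(T ≤ 39) = Φ(1.066) ≈ 0.857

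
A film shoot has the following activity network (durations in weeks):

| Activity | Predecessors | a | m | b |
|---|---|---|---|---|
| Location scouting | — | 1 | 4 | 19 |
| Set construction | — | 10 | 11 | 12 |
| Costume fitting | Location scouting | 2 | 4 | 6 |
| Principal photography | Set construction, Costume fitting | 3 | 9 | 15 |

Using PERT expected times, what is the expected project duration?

20 weeks

te_Location scouting = (1 + 4·4 + 19)/6 = 36/6 = 6
te_Set construction = (10 + 4·11 + 12)/6 = 66/6 = 11
te_Costume fitting = (2 + 4·4 + 6)/6 = 24/6 = 4
te_Principal photography = (3 + 4·9 + 15)/6 = 54/6 = 9

Forward pass:
ES_Location scouting = 0; EF_Location scouting = 6
ES_Set construction = 0; EF_Set construction = 11
ES_Costume fitting = 6; EF_Costume fitting = 6+4 = 10
ES_Principal photography = max(EF_Set construction=11, EF_Costume fitting=10) = 11; EF_Principal photography = 11+9 = 20
Expected project duration μ = 20 weeks. Critical path: Set construction → Principal photography.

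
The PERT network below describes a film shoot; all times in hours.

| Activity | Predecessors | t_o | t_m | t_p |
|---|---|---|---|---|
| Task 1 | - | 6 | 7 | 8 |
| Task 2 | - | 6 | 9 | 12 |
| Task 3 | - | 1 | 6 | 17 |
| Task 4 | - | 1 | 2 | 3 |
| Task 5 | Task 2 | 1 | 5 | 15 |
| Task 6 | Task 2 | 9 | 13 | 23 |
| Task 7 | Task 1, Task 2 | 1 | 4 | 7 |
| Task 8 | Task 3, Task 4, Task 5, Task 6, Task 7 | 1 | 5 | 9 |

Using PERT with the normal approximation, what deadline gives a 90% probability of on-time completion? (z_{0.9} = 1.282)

te_Task 1 = (6 + 4·7 + 8)/6 = 42/6 = 7; σ²_Task 1 = ((8−6)/6)² = 0.111
te_Task 2 = (6 + 4·9 + 12)/6 = 54/6 = 9; σ²_Task 2 = ((12−6)/6)² = 1.000
te_Task 3 = (1 + 4·6 + 17)/6 = 42/6 = 7; σ²_Task 3 = ((17−1)/6)² = 7.111
te_Task 4 = (1 + 4·2 + 3)/6 = 12/6 = 2; σ²_Task 4 = ((3−1)/6)² = 0.111
te_Task 5 = (1 + 4·5 + 15)/6 = 36/6 = 6; σ²_Task 5 = ((15−1)/6)² = 5.444
te_Task 6 = (9 + 4·13 + 23)/6 = 84/6 = 14; σ²_Task 6 = ((23−9)/6)² = 5.444
te_Task 7 = (1 + 4·4 + 7)/6 = 24/6 = 4; σ²_Task 7 = ((7−1)/6)² = 1.000
te_Task 8 = (1 + 4·5 + 9)/6 = 30/6 = 5; σ²_Task 8 = ((9−1)/6)² = 1.778

Forward pass:
ES_Task 1 = 0; EF_Task 1 = 7
ES_Task 2 = 0; EF_Task 2 = 9
ES_Task 3 = 0; EF_Task 3 = 7
ES_Task 4 = 0; EF_Task 4 = 2
ES_Task 5 = 9; EF_Task 5 = 9+6 = 15
ES_Task 6 = 9; EF_Task 6 = 9+14 = 23
ES_Task 7 = max(EF_Task 1=7, EF_Task 2=9) = 9; EF_Task 7 = 9+4 = 13
ES_Task 8 = max(EF_Task 3=7, EF_Task 4=2, EF_Task 5=15, EF_Task 6=23, EF_Task 7=13) = 23; EF_Task 8 = 23+5 = 28
Expected project duration μ = 28 hours. Critical path: Task 2 → Task 6 → Task 8.

Variance along critical path = 1.000 + 5.444 + 1.778 = 8.222; σ = 2.867 hours.
D = μ + z·σ = 28 + 1.282·2.867 = 31.7 hours

31.7 hours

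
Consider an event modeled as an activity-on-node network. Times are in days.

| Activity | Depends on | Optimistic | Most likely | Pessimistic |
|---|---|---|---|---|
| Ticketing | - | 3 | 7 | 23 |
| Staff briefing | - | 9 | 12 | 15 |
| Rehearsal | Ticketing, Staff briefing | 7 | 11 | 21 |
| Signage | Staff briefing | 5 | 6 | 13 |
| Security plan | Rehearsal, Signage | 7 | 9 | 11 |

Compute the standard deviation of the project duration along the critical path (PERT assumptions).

2.62 days

te_Ticketing = (3 + 4·7 + 23)/6 = 54/6 = 9; σ²_Ticketing = ((23−3)/6)² = 11.111
te_Staff briefing = (9 + 4·12 + 15)/6 = 72/6 = 12; σ²_Staff briefing = ((15−9)/6)² = 1.000
te_Rehearsal = (7 + 4·11 + 21)/6 = 72/6 = 12; σ²_Rehearsal = ((21−7)/6)² = 5.444
te_Signage = (5 + 4·6 + 13)/6 = 42/6 = 7; σ²_Signage = ((13−5)/6)² = 1.778
te_Security plan = (7 + 4·9 + 11)/6 = 54/6 = 9; σ²_Security plan = ((11−7)/6)² = 0.444

Forward pass:
ES_Ticketing = 0; EF_Ticketing = 9
ES_Staff briefing = 0; EF_Staff briefing = 12
ES_Rehearsal = max(EF_Ticketing=9, EF_Staff briefing=12) = 12; EF_Rehearsal = 12+12 = 24
ES_Signage = 12; EF_Signage = 12+7 = 19
ES_Security plan = max(EF_Rehearsal=24, EF_Signage=19) = 24; EF_Security plan = 24+9 = 33
Expected project duration μ = 33 days. Critical path: Staff briefing → Rehearsal → Security plan.

Variance along critical path = 1.000 + 5.444 + 0.444 = 6.889
σ = √6.889 = 2.625 days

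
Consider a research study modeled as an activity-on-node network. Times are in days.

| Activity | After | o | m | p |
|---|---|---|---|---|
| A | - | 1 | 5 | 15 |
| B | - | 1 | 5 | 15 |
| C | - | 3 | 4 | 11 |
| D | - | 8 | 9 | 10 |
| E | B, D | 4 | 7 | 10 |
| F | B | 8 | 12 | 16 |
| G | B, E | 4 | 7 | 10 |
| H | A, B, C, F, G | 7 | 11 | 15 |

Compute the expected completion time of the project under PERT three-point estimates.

te_A = (1 + 4·5 + 15)/6 = 36/6 = 6
te_B = (1 + 4·5 + 15)/6 = 36/6 = 6
te_C = (3 + 4·4 + 11)/6 = 30/6 = 5
te_D = (8 + 4·9 + 10)/6 = 54/6 = 9
te_E = (4 + 4·7 + 10)/6 = 42/6 = 7
te_F = (8 + 4·12 + 16)/6 = 72/6 = 12
te_G = (4 + 4·7 + 10)/6 = 42/6 = 7
te_H = (7 + 4·11 + 15)/6 = 66/6 = 11

Forward pass:
ES_A = 0; EF_A = 6
ES_B = 0; EF_B = 6
ES_C = 0; EF_C = 5
ES_D = 0; EF_D = 9
ES_E = max(EF_B=6, EF_D=9) = 9; EF_E = 9+7 = 16
ES_F = 6; EF_F = 6+12 = 18
ES_G = max(EF_B=6, EF_E=16) = 16; EF_G = 16+7 = 23
ES_H = max(EF_A=6, EF_B=6, EF_C=5, EF_F=18, EF_G=23) = 23; EF_H = 23+11 = 34
Expected project duration μ = 34 days. Critical path: D → E → G → H.

34 days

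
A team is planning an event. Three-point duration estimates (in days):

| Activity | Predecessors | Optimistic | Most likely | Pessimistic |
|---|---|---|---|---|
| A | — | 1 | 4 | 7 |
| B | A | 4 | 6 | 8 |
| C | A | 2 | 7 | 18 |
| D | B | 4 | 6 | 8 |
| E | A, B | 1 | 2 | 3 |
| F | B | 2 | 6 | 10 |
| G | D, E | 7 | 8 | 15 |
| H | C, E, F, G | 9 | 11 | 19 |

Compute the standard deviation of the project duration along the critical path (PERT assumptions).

2.54 days

te_A = (1 + 4·4 + 7)/6 = 24/6 = 4; σ²_A = ((7−1)/6)² = 1.000
te_B = (4 + 4·6 + 8)/6 = 36/6 = 6; σ²_B = ((8−4)/6)² = 0.444
te_C = (2 + 4·7 + 18)/6 = 48/6 = 8; σ²_C = ((18−2)/6)² = 7.111
te_D = (4 + 4·6 + 8)/6 = 36/6 = 6; σ²_D = ((8−4)/6)² = 0.444
te_E = (1 + 4·2 + 3)/6 = 12/6 = 2; σ²_E = ((3−1)/6)² = 0.111
te_F = (2 + 4·6 + 10)/6 = 36/6 = 6; σ²_F = ((10−2)/6)² = 1.778
te_G = (7 + 4·8 + 15)/6 = 54/6 = 9; σ²_G = ((15−7)/6)² = 1.778
te_H = (9 + 4·11 + 19)/6 = 72/6 = 12; σ²_H = ((19−9)/6)² = 2.778

Forward pass:
ES_A = 0; EF_A = 4
ES_B = 4; EF_B = 4+6 = 10
ES_C = 4; EF_C = 4+8 = 12
ES_D = 10; EF_D = 10+6 = 16
ES_E = max(EF_A=4, EF_B=10) = 10; EF_E = 10+2 = 12
ES_F = 10; EF_F = 10+6 = 16
ES_G = max(EF_D=16, EF_E=12) = 16; EF_G = 16+9 = 25
ES_H = max(EF_C=12, EF_E=12, EF_F=16, EF_G=25) = 25; EF_H = 25+12 = 37
Expected project duration μ = 37 days. Critical path: A → B → D → G → H.

Variance along critical path = 1.000 + 0.444 + 0.444 + 1.778 + 2.778 = 6.444
σ = √6.444 = 2.539 days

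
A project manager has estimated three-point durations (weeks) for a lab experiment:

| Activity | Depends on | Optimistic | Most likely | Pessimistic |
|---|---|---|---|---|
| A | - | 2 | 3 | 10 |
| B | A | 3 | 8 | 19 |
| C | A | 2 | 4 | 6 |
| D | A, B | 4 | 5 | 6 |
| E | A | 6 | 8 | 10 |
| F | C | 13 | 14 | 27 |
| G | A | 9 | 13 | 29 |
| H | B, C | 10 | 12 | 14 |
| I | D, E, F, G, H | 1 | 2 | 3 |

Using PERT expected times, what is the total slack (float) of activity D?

7 weeks

te_A = (2 + 4·3 + 10)/6 = 24/6 = 4
te_B = (3 + 4·8 + 19)/6 = 54/6 = 9
te_C = (2 + 4·4 + 6)/6 = 24/6 = 4
te_D = (4 + 4·5 + 6)/6 = 30/6 = 5
te_E = (6 + 4·8 + 10)/6 = 48/6 = 8
te_F = (13 + 4·14 + 27)/6 = 96/6 = 16
te_G = (9 + 4·13 + 29)/6 = 90/6 = 15
te_H = (10 + 4·12 + 14)/6 = 72/6 = 12
te_I = (1 + 4·2 + 3)/6 = 12/6 = 2

Forward pass:
ES_A = 0; EF_A = 4
ES_B = 4; EF_B = 4+9 = 13
ES_C = 4; EF_C = 4+4 = 8
ES_D = max(EF_A=4, EF_B=13) = 13; EF_D = 13+5 = 18
ES_E = 4; EF_E = 4+8 = 12
ES_F = 8; EF_F = 8+16 = 24
ES_G = 4; EF_G = 4+15 = 19
ES_H = max(EF_B=13, EF_C=8) = 13; EF_H = 13+12 = 25
ES_I = max(EF_D=18, EF_E=12, EF_F=24, EF_G=19, EF_H=25) = 25; EF_I = 25+2 = 27
Expected project duration μ = 27 weeks. Critical path: A → B → H → I.

Backward pass:
LF_I = 27; LS_I = 27−2 = 25
LF_H = LS_I = 25; LS_H = 25−12 = 13
LF_G = LS_I = 25; LS_G = 25−15 = 10
LF_F = LS_I = 25; LS_F = 25−16 = 9
LF_E = LS_I = 25; LS_E = 25−8 = 17
LF_D = LS_I = 25; LS_D = 25−5 = 20
LF_C = min(LS_F=9, LS_H=13) = 9; LS_C = 9−4 = 5
LF_B = min(LS_D=20, LS_H=13) = 13; LS_B = 13−9 = 4
LF_A = min(LS_B=4, LS_C=5, LS_D=20, LS_E=17, LS_G=10) = 4; LS_A = 4−4 = 0
Slack_D = LS_D − ES_D = 20 − 13 = 7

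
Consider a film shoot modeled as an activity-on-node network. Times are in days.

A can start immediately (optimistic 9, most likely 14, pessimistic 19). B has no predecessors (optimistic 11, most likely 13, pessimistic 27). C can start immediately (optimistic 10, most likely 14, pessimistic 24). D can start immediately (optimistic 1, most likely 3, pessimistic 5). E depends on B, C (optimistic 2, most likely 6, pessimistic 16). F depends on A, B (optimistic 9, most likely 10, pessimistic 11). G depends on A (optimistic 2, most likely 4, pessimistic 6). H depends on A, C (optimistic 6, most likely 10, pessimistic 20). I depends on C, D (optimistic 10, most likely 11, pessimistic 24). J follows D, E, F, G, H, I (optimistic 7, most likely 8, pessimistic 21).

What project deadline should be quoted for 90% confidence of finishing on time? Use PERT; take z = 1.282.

43.2 days

te_A = (9 + 4·14 + 19)/6 = 84/6 = 14; σ²_A = ((19−9)/6)² = 2.778
te_B = (11 + 4·13 + 27)/6 = 90/6 = 15; σ²_B = ((27−11)/6)² = 7.111
te_C = (10 + 4·14 + 24)/6 = 90/6 = 15; σ²_C = ((24−10)/6)² = 5.444
te_D = (1 + 4·3 + 5)/6 = 18/6 = 3; σ²_D = ((5−1)/6)² = 0.444
te_E = (2 + 4·6 + 16)/6 = 42/6 = 7; σ²_E = ((16−2)/6)² = 5.444
te_F = (9 + 4·10 + 11)/6 = 60/6 = 10; σ²_F = ((11−9)/6)² = 0.111
te_G = (2 + 4·4 + 6)/6 = 24/6 = 4; σ²_G = ((6−2)/6)² = 0.444
te_H = (6 + 4·10 + 20)/6 = 66/6 = 11; σ²_H = ((20−6)/6)² = 5.444
te_I = (10 + 4·11 + 24)/6 = 78/6 = 13; σ²_I = ((24−10)/6)² = 5.444
te_J = (7 + 4·8 + 21)/6 = 60/6 = 10; σ²_J = ((21−7)/6)² = 5.444

Forward pass:
ES_A = 0; EF_A = 14
ES_B = 0; EF_B = 15
ES_C = 0; EF_C = 15
ES_D = 0; EF_D = 3
ES_E = max(EF_B=15, EF_C=15) = 15; EF_E = 15+7 = 22
ES_F = max(EF_A=14, EF_B=15) = 15; EF_F = 15+10 = 25
ES_G = 14; EF_G = 14+4 = 18
ES_H = max(EF_A=14, EF_C=15) = 15; EF_H = 15+11 = 26
ES_I = max(EF_C=15, EF_D=3) = 15; EF_I = 15+13 = 28
ES_J = max(EF_D=3, EF_E=22, EF_F=25, EF_G=18, EF_H=26, EF_I=28) = 28; EF_J = 28+10 = 38
Expected project duration μ = 38 days. Critical path: C → I → J.

Variance along critical path = 5.444 + 5.444 + 5.444 = 16.333; σ = 4.041 days.
D = μ + z·σ = 38 + 1.282·4.041 = 43.2 days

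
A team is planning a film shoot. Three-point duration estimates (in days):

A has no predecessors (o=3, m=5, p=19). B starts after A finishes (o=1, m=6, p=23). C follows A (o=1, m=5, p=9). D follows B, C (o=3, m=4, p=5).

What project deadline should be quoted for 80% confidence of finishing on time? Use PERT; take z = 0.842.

22.8 days

te_A = (3 + 4·5 + 19)/6 = 42/6 = 7; σ²_A = ((19−3)/6)² = 7.111
te_B = (1 + 4·6 + 23)/6 = 48/6 = 8; σ²_B = ((23−1)/6)² = 13.444
te_C = (1 + 4·5 + 9)/6 = 30/6 = 5; σ²_C = ((9−1)/6)² = 1.778
te_D = (3 + 4·4 + 5)/6 = 24/6 = 4; σ²_D = ((5−3)/6)² = 0.111

Forward pass:
ES_A = 0; EF_A = 7
ES_B = 7; EF_B = 7+8 = 15
ES_C = 7; EF_C = 7+5 = 12
ES_D = max(EF_B=15, EF_C=12) = 15; EF_D = 15+4 = 19
Expected project duration μ = 19 days. Critical path: A → B → D.

Variance along critical path = 7.111 + 13.444 + 0.111 = 20.667; σ = 4.546 days.
D = μ + z·σ = 19 + 0.842·4.546 = 22.8 days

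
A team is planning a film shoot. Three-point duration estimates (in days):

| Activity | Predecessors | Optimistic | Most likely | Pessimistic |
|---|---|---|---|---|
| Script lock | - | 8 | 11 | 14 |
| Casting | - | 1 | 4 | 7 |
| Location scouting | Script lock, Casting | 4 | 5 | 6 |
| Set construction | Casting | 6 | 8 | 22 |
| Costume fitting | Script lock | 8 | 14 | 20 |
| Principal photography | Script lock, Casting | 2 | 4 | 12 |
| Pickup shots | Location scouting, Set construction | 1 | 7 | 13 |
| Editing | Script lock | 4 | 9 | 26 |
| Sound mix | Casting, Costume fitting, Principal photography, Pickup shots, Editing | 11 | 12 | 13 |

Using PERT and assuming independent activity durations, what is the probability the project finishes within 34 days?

te_Script lock = (8 + 4·11 + 14)/6 = 66/6 = 11; σ²_Script lock = ((14−8)/6)² = 1.000
te_Casting = (1 + 4·4 + 7)/6 = 24/6 = 4; σ²_Casting = ((7−1)/6)² = 1.000
te_Location scouting = (4 + 4·5 + 6)/6 = 30/6 = 5; σ²_Location scouting = ((6−4)/6)² = 0.111
te_Set construction = (6 + 4·8 + 22)/6 = 60/6 = 10; σ²_Set construction = ((22−6)/6)² = 7.111
te_Costume fitting = (8 + 4·14 + 20)/6 = 84/6 = 14; σ²_Costume fitting = ((20−8)/6)² = 4.000
te_Principal photography = (2 + 4·4 + 12)/6 = 30/6 = 5; σ²_Principal photography = ((12−2)/6)² = 2.778
te_Pickup shots = (1 + 4·7 + 13)/6 = 42/6 = 7; σ²_Pickup shots = ((13−1)/6)² = 4.000
te_Editing = (4 + 4·9 + 26)/6 = 66/6 = 11; σ²_Editing = ((26−4)/6)² = 13.444
te_Sound mix = (11 + 4·12 + 13)/6 = 72/6 = 12; σ²_Sound mix = ((13−11)/6)² = 0.111

Forward pass:
ES_Script lock = 0; EF_Script lock = 11
ES_Casting = 0; EF_Casting = 4
ES_Location scouting = max(EF_Script lock=11, EF_Casting=4) = 11; EF_Location scouting = 11+5 = 16
ES_Set construction = 4; EF_Set construction = 4+10 = 14
ES_Costume fitting = 11; EF_Costume fitting = 11+14 = 25
ES_Principal photography = max(EF_Script lock=11, EF_Casting=4) = 11; EF_Principal photography = 11+5 = 16
ES_Pickup shots = max(EF_Location scouting=16, EF_Set construction=14) = 16; EF_Pickup shots = 16+7 = 23
ES_Editing = 11; EF_Editing = 11+11 = 22
ES_Sound mix = max(EF_Casting=4, EF_Costume fitting=25, EF_Principal photography=16, EF_Pickup shots=23, EF_Editing=22) = 25; EF_Sound mix = 25+12 = 37
Expected project duration μ = 37 days. Critical path: Script lock → Costume fitting → Sound mix.

Variance along critical path = 1.000 + 4.000 + 0.111 = 5.111; σ = √5.111 = 2.261 days.
Z = (34 − 37) / 2.261 = -1.327
P(T ≤ 34) = Φ(-1.327) ≈ 0.092

0.092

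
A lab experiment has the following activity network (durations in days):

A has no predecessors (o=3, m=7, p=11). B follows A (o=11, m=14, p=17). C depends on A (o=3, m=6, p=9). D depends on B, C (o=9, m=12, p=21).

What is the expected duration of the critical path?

34 days

te_A = (3 + 4·7 + 11)/6 = 42/6 = 7
te_B = (11 + 4·14 + 17)/6 = 84/6 = 14
te_C = (3 + 4·6 + 9)/6 = 36/6 = 6
te_D = (9 + 4·12 + 21)/6 = 78/6 = 13

Forward pass:
ES_A = 0; EF_A = 7
ES_B = 7; EF_B = 7+14 = 21
ES_C = 7; EF_C = 7+6 = 13
ES_D = max(EF_B=21, EF_C=13) = 21; EF_D = 21+13 = 34
Expected project duration μ = 34 days. Critical path: A → B → D.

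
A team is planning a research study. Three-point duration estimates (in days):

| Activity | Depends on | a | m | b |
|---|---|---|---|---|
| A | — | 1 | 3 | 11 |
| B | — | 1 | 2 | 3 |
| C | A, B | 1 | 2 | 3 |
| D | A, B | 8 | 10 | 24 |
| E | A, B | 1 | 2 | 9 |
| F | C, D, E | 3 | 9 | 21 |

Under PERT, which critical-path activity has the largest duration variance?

te_A = (1 + 4·3 + 11)/6 = 24/6 = 4; σ²_A = ((11−1)/6)² = 2.778
te_B = (1 + 4·2 + 3)/6 = 12/6 = 2; σ²_B = ((3−1)/6)² = 0.111
te_C = (1 + 4·2 + 3)/6 = 12/6 = 2; σ²_C = ((3−1)/6)² = 0.111
te_D = (8 + 4·10 + 24)/6 = 72/6 = 12; σ²_D = ((24−8)/6)² = 7.111
te_E = (1 + 4·2 + 9)/6 = 18/6 = 3; σ²_E = ((9−1)/6)² = 1.778
te_F = (3 + 4·9 + 21)/6 = 60/6 = 10; σ²_F = ((21−3)/6)² = 9.000

Forward pass:
ES_A = 0; EF_A = 4
ES_B = 0; EF_B = 2
ES_C = max(EF_A=4, EF_B=2) = 4; EF_C = 4+2 = 6
ES_D = max(EF_A=4, EF_B=2) = 4; EF_D = 4+12 = 16
ES_E = max(EF_A=4, EF_B=2) = 4; EF_E = 4+3 = 7
ES_F = max(EF_C=6, EF_D=16, EF_E=7) = 16; EF_F = 16+10 = 26
Expected project duration μ = 26 days. Critical path: A → D → F.

Variances on critical path: σ²_A=2.778, σ²_D=7.111, σ²_F=9.000.
Largest is σ²_F = 9.000.

F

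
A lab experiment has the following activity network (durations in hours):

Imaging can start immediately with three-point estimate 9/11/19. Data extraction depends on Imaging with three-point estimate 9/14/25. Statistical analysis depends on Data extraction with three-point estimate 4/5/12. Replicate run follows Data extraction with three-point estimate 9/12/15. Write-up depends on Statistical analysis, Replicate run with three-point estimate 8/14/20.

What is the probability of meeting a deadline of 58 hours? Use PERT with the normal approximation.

te_Imaging = (9 + 4·11 + 19)/6 = 72/6 = 12; σ²_Imaging = ((19−9)/6)² = 2.778
te_Data extraction = (9 + 4·14 + 25)/6 = 90/6 = 15; σ²_Data extraction = ((25−9)/6)² = 7.111
te_Statistical analysis = (4 + 4·5 + 12)/6 = 36/6 = 6; σ²_Statistical analysis = ((12−4)/6)² = 1.778
te_Replicate run = (9 + 4·12 + 15)/6 = 72/6 = 12; σ²_Replicate run = ((15−9)/6)² = 1.000
te_Write-up = (8 + 4·14 + 20)/6 = 84/6 = 14; σ²_Write-up = ((20−8)/6)² = 4.000

Forward pass:
ES_Imaging = 0; EF_Imaging = 12
ES_Data extraction = 12; EF_Data extraction = 12+15 = 27
ES_Statistical analysis = 27; EF_Statistical analysis = 27+6 = 33
ES_Replicate run = 27; EF_Replicate run = 27+12 = 39
ES_Write-up = max(EF_Statistical analysis=33, EF_Replicate run=39) = 39; EF_Write-up = 39+14 = 53
Expected project duration μ = 53 hours. Critical path: Imaging → Data extraction → Replicate run → Write-up.

Variance along critical path = 2.778 + 7.111 + 1.000 + 4.000 = 14.889; σ = √14.889 = 3.859 hours.
Z = (58 − 53) / 3.859 = 1.296
P(T ≤ 58) = Φ(1.296) ≈ 0.902

0.902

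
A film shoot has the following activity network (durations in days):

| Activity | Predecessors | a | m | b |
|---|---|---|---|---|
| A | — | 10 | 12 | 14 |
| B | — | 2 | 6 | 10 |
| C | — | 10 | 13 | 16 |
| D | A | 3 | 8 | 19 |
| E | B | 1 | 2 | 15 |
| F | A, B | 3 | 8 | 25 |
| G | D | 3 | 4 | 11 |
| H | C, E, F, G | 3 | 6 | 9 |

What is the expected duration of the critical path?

32 days

te_A = (10 + 4·12 + 14)/6 = 72/6 = 12
te_B = (2 + 4·6 + 10)/6 = 36/6 = 6
te_C = (10 + 4·13 + 16)/6 = 78/6 = 13
te_D = (3 + 4·8 + 19)/6 = 54/6 = 9
te_E = (1 + 4·2 + 15)/6 = 24/6 = 4
te_F = (3 + 4·8 + 25)/6 = 60/6 = 10
te_G = (3 + 4·4 + 11)/6 = 30/6 = 5
te_H = (3 + 4·6 + 9)/6 = 36/6 = 6

Forward pass:
ES_A = 0; EF_A = 12
ES_B = 0; EF_B = 6
ES_C = 0; EF_C = 13
ES_D = 12; EF_D = 12+9 = 21
ES_E = 6; EF_E = 6+4 = 10
ES_F = max(EF_A=12, EF_B=6) = 12; EF_F = 12+10 = 22
ES_G = 21; EF_G = 21+5 = 26
ES_H = max(EF_C=13, EF_E=10, EF_F=22, EF_G=26) = 26; EF_H = 26+6 = 32
Expected project duration μ = 32 days. Critical path: A → D → G → H.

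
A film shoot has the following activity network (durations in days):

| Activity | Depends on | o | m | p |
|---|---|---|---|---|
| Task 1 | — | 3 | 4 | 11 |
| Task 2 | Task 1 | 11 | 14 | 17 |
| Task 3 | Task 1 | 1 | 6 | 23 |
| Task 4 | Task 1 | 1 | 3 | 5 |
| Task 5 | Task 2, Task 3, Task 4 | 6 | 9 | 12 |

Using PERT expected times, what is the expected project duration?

te_Task 1 = (3 + 4·4 + 11)/6 = 30/6 = 5
te_Task 2 = (11 + 4·14 + 17)/6 = 84/6 = 14
te_Task 3 = (1 + 4·6 + 23)/6 = 48/6 = 8
te_Task 4 = (1 + 4·3 + 5)/6 = 18/6 = 3
te_Task 5 = (6 + 4·9 + 12)/6 = 54/6 = 9

Forward pass:
ES_Task 1 = 0; EF_Task 1 = 5
ES_Task 2 = 5; EF_Task 2 = 5+14 = 19
ES_Task 3 = 5; EF_Task 3 = 5+8 = 13
ES_Task 4 = 5; EF_Task 4 = 5+3 = 8
ES_Task 5 = max(EF_Task 2=19, EF_Task 3=13, EF_Task 4=8) = 19; EF_Task 5 = 19+9 = 28
Expected project duration μ = 28 days. Critical path: Task 1 → Task 2 → Task 5.

28 days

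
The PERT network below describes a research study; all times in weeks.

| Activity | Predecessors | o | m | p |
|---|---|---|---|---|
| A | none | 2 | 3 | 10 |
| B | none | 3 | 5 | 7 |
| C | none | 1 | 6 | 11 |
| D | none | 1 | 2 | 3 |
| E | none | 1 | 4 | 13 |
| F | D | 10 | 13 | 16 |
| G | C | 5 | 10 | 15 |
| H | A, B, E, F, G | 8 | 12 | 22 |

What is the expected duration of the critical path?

te_A = (2 + 4·3 + 10)/6 = 24/6 = 4
te_B = (3 + 4·5 + 7)/6 = 30/6 = 5
te_C = (1 + 4·6 + 11)/6 = 36/6 = 6
te_D = (1 + 4·2 + 3)/6 = 12/6 = 2
te_E = (1 + 4·4 + 13)/6 = 30/6 = 5
te_F = (10 + 4·13 + 16)/6 = 78/6 = 13
te_G = (5 + 4·10 + 15)/6 = 60/6 = 10
te_H = (8 + 4·12 + 22)/6 = 78/6 = 13

Forward pass:
ES_A = 0; EF_A = 4
ES_B = 0; EF_B = 5
ES_C = 0; EF_C = 6
ES_D = 0; EF_D = 2
ES_E = 0; EF_E = 5
ES_F = 2; EF_F = 2+13 = 15
ES_G = 6; EF_G = 6+10 = 16
ES_H = max(EF_A=4, EF_B=5, EF_E=5, EF_F=15, EF_G=16) = 16; EF_H = 16+13 = 29
Expected project duration μ = 29 weeks. Critical path: C → G → H.

29 weeks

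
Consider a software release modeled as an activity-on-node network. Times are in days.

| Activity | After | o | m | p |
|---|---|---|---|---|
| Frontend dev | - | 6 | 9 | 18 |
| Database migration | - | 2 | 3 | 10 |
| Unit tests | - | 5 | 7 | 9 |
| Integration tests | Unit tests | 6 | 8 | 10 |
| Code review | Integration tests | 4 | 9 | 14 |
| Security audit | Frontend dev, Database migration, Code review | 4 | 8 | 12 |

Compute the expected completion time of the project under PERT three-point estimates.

32 days

te_Frontend dev = (6 + 4·9 + 18)/6 = 60/6 = 10
te_Database migration = (2 + 4·3 + 10)/6 = 24/6 = 4
te_Unit tests = (5 + 4·7 + 9)/6 = 42/6 = 7
te_Integration tests = (6 + 4·8 + 10)/6 = 48/6 = 8
te_Code review = (4 + 4·9 + 14)/6 = 54/6 = 9
te_Security audit = (4 + 4·8 + 12)/6 = 48/6 = 8

Forward pass:
ES_Frontend dev = 0; EF_Frontend dev = 10
ES_Database migration = 0; EF_Database migration = 4
ES_Unit tests = 0; EF_Unit tests = 7
ES_Integration tests = 7; EF_Integration tests = 7+8 = 15
ES_Code review = 15; EF_Code review = 15+9 = 24
ES_Security audit = max(EF_Frontend dev=10, EF_Database migration=4, EF_Code review=24) = 24; EF_Security audit = 24+8 = 32
Expected project duration μ = 32 days. Critical path: Unit tests → Integration tests → Code review → Security audit.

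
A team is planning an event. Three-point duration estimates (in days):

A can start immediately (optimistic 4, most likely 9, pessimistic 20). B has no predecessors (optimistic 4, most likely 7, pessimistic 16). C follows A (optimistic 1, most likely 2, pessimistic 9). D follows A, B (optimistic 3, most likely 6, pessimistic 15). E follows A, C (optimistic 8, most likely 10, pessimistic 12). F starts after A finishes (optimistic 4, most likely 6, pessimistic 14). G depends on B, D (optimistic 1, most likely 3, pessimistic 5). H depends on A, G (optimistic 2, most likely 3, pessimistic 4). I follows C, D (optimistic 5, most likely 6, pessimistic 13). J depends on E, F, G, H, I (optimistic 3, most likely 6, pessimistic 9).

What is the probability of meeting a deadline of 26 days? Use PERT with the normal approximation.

te_A = (4 + 4·9 + 20)/6 = 60/6 = 10; σ²_A = ((20−4)/6)² = 7.111
te_B = (4 + 4·7 + 16)/6 = 48/6 = 8; σ²_B = ((16−4)/6)² = 4.000
te_C = (1 + 4·2 + 9)/6 = 18/6 = 3; σ²_C = ((9−1)/6)² = 1.778
te_D = (3 + 4·6 + 15)/6 = 42/6 = 7; σ²_D = ((15−3)/6)² = 4.000
te_E = (8 + 4·10 + 12)/6 = 60/6 = 10; σ²_E = ((12−8)/6)² = 0.444
te_F = (4 + 4·6 + 14)/6 = 42/6 = 7; σ²_F = ((14−4)/6)² = 2.778
te_G = (1 + 4·3 + 5)/6 = 18/6 = 3; σ²_G = ((5−1)/6)² = 0.444
te_H = (2 + 4·3 + 4)/6 = 18/6 = 3; σ²_H = ((4−2)/6)² = 0.111
te_I = (5 + 4·6 + 13)/6 = 42/6 = 7; σ²_I = ((13−5)/6)² = 1.778
te_J = (3 + 4·6 + 9)/6 = 36/6 = 6; σ²_J = ((9−3)/6)² = 1.000

Forward pass:
ES_A = 0; EF_A = 10
ES_B = 0; EF_B = 8
ES_C = 10; EF_C = 10+3 = 13
ES_D = max(EF_A=10, EF_B=8) = 10; EF_D = 10+7 = 17
ES_E = max(EF_A=10, EF_C=13) = 13; EF_E = 13+10 = 23
ES_F = 10; EF_F = 10+7 = 17
ES_G = max(EF_B=8, EF_D=17) = 17; EF_G = 17+3 = 20
ES_H = max(EF_A=10, EF_G=20) = 20; EF_H = 20+3 = 23
ES_I = max(EF_C=13, EF_D=17) = 17; EF_I = 17+7 = 24
ES_J = max(EF_E=23, EF_F=17, EF_G=20, EF_H=23, EF_I=24) = 24; EF_J = 24+6 = 30
Expected project duration μ = 30 days. Critical path: A → D → I → J.

Variance along critical path = 7.111 + 4.000 + 1.778 + 1.000 = 13.889; σ = √13.889 = 3.727 days.
Z = (26 − 30) / 3.727 = -1.073
P(T ≤ 26) = Φ(-1.073) ≈ 0.142

0.142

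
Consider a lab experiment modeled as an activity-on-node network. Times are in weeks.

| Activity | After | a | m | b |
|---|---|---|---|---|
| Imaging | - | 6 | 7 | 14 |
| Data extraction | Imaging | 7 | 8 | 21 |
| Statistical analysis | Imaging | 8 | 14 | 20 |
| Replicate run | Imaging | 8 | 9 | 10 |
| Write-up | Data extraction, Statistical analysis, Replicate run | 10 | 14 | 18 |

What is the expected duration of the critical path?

36 weeks

te_Imaging = (6 + 4·7 + 14)/6 = 48/6 = 8
te_Data extraction = (7 + 4·8 + 21)/6 = 60/6 = 10
te_Statistical analysis = (8 + 4·14 + 20)/6 = 84/6 = 14
te_Replicate run = (8 + 4·9 + 10)/6 = 54/6 = 9
te_Write-up = (10 + 4·14 + 18)/6 = 84/6 = 14

Forward pass:
ES_Imaging = 0; EF_Imaging = 8
ES_Data extraction = 8; EF_Data extraction = 8+10 = 18
ES_Statistical analysis = 8; EF_Statistical analysis = 8+14 = 22
ES_Replicate run = 8; EF_Replicate run = 8+9 = 17
ES_Write-up = max(EF_Data extraction=18, EF_Statistical analysis=22, EF_Replicate run=17) = 22; EF_Write-up = 22+14 = 36
Expected project duration μ = 36 weeks. Critical path: Imaging → Statistical analysis → Write-up.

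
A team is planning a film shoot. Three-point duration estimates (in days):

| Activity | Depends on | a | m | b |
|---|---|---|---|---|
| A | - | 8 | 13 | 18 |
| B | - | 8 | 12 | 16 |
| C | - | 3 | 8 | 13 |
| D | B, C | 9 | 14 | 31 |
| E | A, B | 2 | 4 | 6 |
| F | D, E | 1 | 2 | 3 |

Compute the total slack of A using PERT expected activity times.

11 days

te_A = (8 + 4·13 + 18)/6 = 78/6 = 13
te_B = (8 + 4·12 + 16)/6 = 72/6 = 12
te_C = (3 + 4·8 + 13)/6 = 48/6 = 8
te_D = (9 + 4·14 + 31)/6 = 96/6 = 16
te_E = (2 + 4·4 + 6)/6 = 24/6 = 4
te_F = (1 + 4·2 + 3)/6 = 12/6 = 2

Forward pass:
ES_A = 0; EF_A = 13
ES_B = 0; EF_B = 12
ES_C = 0; EF_C = 8
ES_D = max(EF_B=12, EF_C=8) = 12; EF_D = 12+16 = 28
ES_E = max(EF_A=13, EF_B=12) = 13; EF_E = 13+4 = 17
ES_F = max(EF_D=28, EF_E=17) = 28; EF_F = 28+2 = 30
Expected project duration μ = 30 days. Critical path: B → D → F.

Backward pass:
LF_F = 30; LS_F = 30−2 = 28
LF_E = LS_F = 28; LS_E = 28−4 = 24
LF_D = LS_F = 28; LS_D = 28−16 = 12
LF_C = LS_D = 12; LS_C = 12−8 = 4
LF_B = min(LS_D=12, LS_E=24) = 12; LS_B = 12−12 = 0
LF_A = LS_E = 24; LS_A = 24−13 = 11
Slack_A = LS_A − ES_A = 11 − 0 = 11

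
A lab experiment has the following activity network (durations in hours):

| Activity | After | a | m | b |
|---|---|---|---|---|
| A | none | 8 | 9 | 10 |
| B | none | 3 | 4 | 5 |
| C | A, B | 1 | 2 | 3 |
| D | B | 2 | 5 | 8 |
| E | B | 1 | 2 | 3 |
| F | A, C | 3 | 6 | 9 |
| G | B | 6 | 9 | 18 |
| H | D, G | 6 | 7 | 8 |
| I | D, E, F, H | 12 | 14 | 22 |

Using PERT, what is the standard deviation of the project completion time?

te_A = (8 + 4·9 + 10)/6 = 54/6 = 9; σ²_A = ((10−8)/6)² = 0.111
te_B = (3 + 4·4 + 5)/6 = 24/6 = 4; σ²_B = ((5−3)/6)² = 0.111
te_C = (1 + 4·2 + 3)/6 = 12/6 = 2; σ²_C = ((3−1)/6)² = 0.111
te_D = (2 + 4·5 + 8)/6 = 30/6 = 5; σ²_D = ((8−2)/6)² = 1.000
te_E = (1 + 4·2 + 3)/6 = 12/6 = 2; σ²_E = ((3−1)/6)² = 0.111
te_F = (3 + 4·6 + 9)/6 = 36/6 = 6; σ²_F = ((9−3)/6)² = 1.000
te_G = (6 + 4·9 + 18)/6 = 60/6 = 10; σ²_G = ((18−6)/6)² = 4.000
te_H = (6 + 4·7 + 8)/6 = 42/6 = 7; σ²_H = ((8−6)/6)² = 0.111
te_I = (12 + 4·14 + 22)/6 = 90/6 = 15; σ²_I = ((22−12)/6)² = 2.778

Forward pass:
ES_A = 0; EF_A = 9
ES_B = 0; EF_B = 4
ES_C = max(EF_A=9, EF_B=4) = 9; EF_C = 9+2 = 11
ES_D = 4; EF_D = 4+5 = 9
ES_E = 4; EF_E = 4+2 = 6
ES_F = max(EF_A=9, EF_C=11) = 11; EF_F = 11+6 = 17
ES_G = 4; EF_G = 4+10 = 14
ES_H = max(EF_D=9, EF_G=14) = 14; EF_H = 14+7 = 21
ES_I = max(EF_D=9, EF_E=6, EF_F=17, EF_H=21) = 21; EF_I = 21+15 = 36
Expected project duration μ = 36 hours. Critical path: B → G → H → I.

Variance along critical path = 0.111 + 4.000 + 0.111 + 2.778 = 7.000
σ = √7.000 = 2.646 hours

2.65 hours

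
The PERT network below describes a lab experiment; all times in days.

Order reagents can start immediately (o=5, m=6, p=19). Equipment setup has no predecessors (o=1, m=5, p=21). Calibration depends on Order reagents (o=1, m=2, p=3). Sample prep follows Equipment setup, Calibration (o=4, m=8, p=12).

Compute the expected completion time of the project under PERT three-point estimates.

te_Order reagents = (5 + 4·6 + 19)/6 = 48/6 = 8
te_Equipment setup = (1 + 4·5 + 21)/6 = 42/6 = 7
te_Calibration = (1 + 4·2 + 3)/6 = 12/6 = 2
te_Sample prep = (4 + 4·8 + 12)/6 = 48/6 = 8

Forward pass:
ES_Order reagents = 0; EF_Order reagents = 8
ES_Equipment setup = 0; EF_Equipment setup = 7
ES_Calibration = 8; EF_Calibration = 8+2 = 10
ES_Sample prep = max(EF_Equipment setup=7, EF_Calibration=10) = 10; EF_Sample prep = 10+8 = 18
Expected project duration μ = 18 days. Critical path: Order reagents → Calibration → Sample prep.

18 days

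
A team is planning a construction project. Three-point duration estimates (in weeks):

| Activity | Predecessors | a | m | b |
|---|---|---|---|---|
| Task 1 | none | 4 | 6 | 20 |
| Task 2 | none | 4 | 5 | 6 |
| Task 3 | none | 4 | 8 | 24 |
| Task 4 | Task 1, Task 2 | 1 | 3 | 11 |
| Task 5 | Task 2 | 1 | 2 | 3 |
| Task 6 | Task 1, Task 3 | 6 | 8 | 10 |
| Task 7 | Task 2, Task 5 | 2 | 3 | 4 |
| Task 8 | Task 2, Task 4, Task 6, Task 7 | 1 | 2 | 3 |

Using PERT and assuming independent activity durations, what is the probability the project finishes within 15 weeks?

0.072

te_Task 1 = (4 + 4·6 + 20)/6 = 48/6 = 8; σ²_Task 1 = ((20−4)/6)² = 7.111
te_Task 2 = (4 + 4·5 + 6)/6 = 30/6 = 5; σ²_Task 2 = ((6−4)/6)² = 0.111
te_Task 3 = (4 + 4·8 + 24)/6 = 60/6 = 10; σ²_Task 3 = ((24−4)/6)² = 11.111
te_Task 4 = (1 + 4·3 + 11)/6 = 24/6 = 4; σ²_Task 4 = ((11−1)/6)² = 2.778
te_Task 5 = (1 + 4·2 + 3)/6 = 12/6 = 2; σ²_Task 5 = ((3−1)/6)² = 0.111
te_Task 6 = (6 + 4·8 + 10)/6 = 48/6 = 8; σ²_Task 6 = ((10−6)/6)² = 0.444
te_Task 7 = (2 + 4·3 + 4)/6 = 18/6 = 3; σ²_Task 7 = ((4−2)/6)² = 0.111
te_Task 8 = (1 + 4·2 + 3)/6 = 12/6 = 2; σ²_Task 8 = ((3−1)/6)² = 0.111

Forward pass:
ES_Task 1 = 0; EF_Task 1 = 8
ES_Task 2 = 0; EF_Task 2 = 5
ES_Task 3 = 0; EF_Task 3 = 10
ES_Task 4 = max(EF_Task 1=8, EF_Task 2=5) = 8; EF_Task 4 = 8+4 = 12
ES_Task 5 = 5; EF_Task 5 = 5+2 = 7
ES_Task 6 = max(EF_Task 1=8, EF_Task 3=10) = 10; EF_Task 6 = 10+8 = 18
ES_Task 7 = max(EF_Task 2=5, EF_Task 5=7) = 7; EF_Task 7 = 7+3 = 10
ES_Task 8 = max(EF_Task 2=5, EF_Task 4=12, EF_Task 6=18, EF_Task 7=10) = 18; EF_Task 8 = 18+2 = 20
Expected project duration μ = 20 weeks. Critical path: Task 3 → Task 6 → Task 8.

Variance along critical path = 11.111 + 0.444 + 0.111 = 11.667; σ = √11.667 = 3.416 weeks.
Z = (15 − 20) / 3.416 = -1.464
P(T ≤ 15) = Φ(-1.464) ≈ 0.072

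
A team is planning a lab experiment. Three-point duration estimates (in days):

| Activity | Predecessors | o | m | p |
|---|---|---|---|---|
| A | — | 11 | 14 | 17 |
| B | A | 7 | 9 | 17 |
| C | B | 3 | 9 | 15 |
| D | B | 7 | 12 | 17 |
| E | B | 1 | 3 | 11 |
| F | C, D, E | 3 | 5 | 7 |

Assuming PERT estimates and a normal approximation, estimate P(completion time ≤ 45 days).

0.935

te_A = (11 + 4·14 + 17)/6 = 84/6 = 14; σ²_A = ((17−11)/6)² = 1.000
te_B = (7 + 4·9 + 17)/6 = 60/6 = 10; σ²_B = ((17−7)/6)² = 2.778
te_C = (3 + 4·9 + 15)/6 = 54/6 = 9; σ²_C = ((15−3)/6)² = 4.000
te_D = (7 + 4·12 + 17)/6 = 72/6 = 12; σ²_D = ((17−7)/6)² = 2.778
te_E = (1 + 4·3 + 11)/6 = 24/6 = 4; σ²_E = ((11−1)/6)² = 2.778
te_F = (3 + 4·5 + 7)/6 = 30/6 = 5; σ²_F = ((7−3)/6)² = 0.444

Forward pass:
ES_A = 0; EF_A = 14
ES_B = 14; EF_B = 14+10 = 24
ES_C = 24; EF_C = 24+9 = 33
ES_D = 24; EF_D = 24+12 = 36
ES_E = 24; EF_E = 24+4 = 28
ES_F = max(EF_C=33, EF_D=36, EF_E=28) = 36; EF_F = 36+5 = 41
Expected project duration μ = 41 days. Critical path: A → B → D → F.

Variance along critical path = 1.000 + 2.778 + 2.778 + 0.444 = 7.000; σ = √7.000 = 2.646 days.
Z = (45 − 41) / 2.646 = 1.512
P(T ≤ 45) = Φ(1.512) ≈ 0.935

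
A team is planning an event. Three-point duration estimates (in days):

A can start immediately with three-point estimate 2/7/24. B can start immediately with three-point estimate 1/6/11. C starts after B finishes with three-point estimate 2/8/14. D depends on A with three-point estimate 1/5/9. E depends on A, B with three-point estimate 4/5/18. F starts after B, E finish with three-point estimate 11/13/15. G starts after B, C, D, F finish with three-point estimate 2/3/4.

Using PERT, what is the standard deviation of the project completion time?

te_A = (2 + 4·7 + 24)/6 = 54/6 = 9; σ²_A = ((24−2)/6)² = 13.444
te_B = (1 + 4·6 + 11)/6 = 36/6 = 6; σ²_B = ((11−1)/6)² = 2.778
te_C = (2 + 4·8 + 14)/6 = 48/6 = 8; σ²_C = ((14−2)/6)² = 4.000
te_D = (1 + 4·5 + 9)/6 = 30/6 = 5; σ²_D = ((9−1)/6)² = 1.778
te_E = (4 + 4·5 + 18)/6 = 42/6 = 7; σ²_E = ((18−4)/6)² = 5.444
te_F = (11 + 4·13 + 15)/6 = 78/6 = 13; σ²_F = ((15−11)/6)² = 0.444
te_G = (2 + 4·3 + 4)/6 = 18/6 = 3; σ²_G = ((4−2)/6)² = 0.111

Forward pass:
ES_A = 0; EF_A = 9
ES_B = 0; EF_B = 6
ES_C = 6; EF_C = 6+8 = 14
ES_D = 9; EF_D = 9+5 = 14
ES_E = max(EF_A=9, EF_B=6) = 9; EF_E = 9+7 = 16
ES_F = max(EF_B=6, EF_E=16) = 16; EF_F = 16+13 = 29
ES_G = max(EF_B=6, EF_C=14, EF_D=14, EF_F=29) = 29; EF_G = 29+3 = 32
Expected project duration μ = 32 days. Critical path: A → E → F → G.

Variance along critical path = 13.444 + 5.444 + 0.444 + 0.111 = 19.444
σ = √19.444 = 4.410 days

4.41 days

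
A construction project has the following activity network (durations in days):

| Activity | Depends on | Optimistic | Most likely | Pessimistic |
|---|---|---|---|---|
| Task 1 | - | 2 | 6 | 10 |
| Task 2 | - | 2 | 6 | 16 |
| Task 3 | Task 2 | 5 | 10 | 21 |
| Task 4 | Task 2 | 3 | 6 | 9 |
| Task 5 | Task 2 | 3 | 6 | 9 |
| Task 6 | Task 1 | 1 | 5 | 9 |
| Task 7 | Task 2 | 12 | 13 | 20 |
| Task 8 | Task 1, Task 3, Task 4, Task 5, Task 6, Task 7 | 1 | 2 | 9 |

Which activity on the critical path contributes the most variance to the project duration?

te_Task 1 = (2 + 4·6 + 10)/6 = 36/6 = 6; σ²_Task 1 = ((10−2)/6)² = 1.778
te_Task 2 = (2 + 4·6 + 16)/6 = 42/6 = 7; σ²_Task 2 = ((16−2)/6)² = 5.444
te_Task 3 = (5 + 4·10 + 21)/6 = 66/6 = 11; σ²_Task 3 = ((21−5)/6)² = 7.111
te_Task 4 = (3 + 4·6 + 9)/6 = 36/6 = 6; σ²_Task 4 = ((9−3)/6)² = 1.000
te_Task 5 = (3 + 4·6 + 9)/6 = 36/6 = 6; σ²_Task 5 = ((9−3)/6)² = 1.000
te_Task 6 = (1 + 4·5 + 9)/6 = 30/6 = 5; σ²_Task 6 = ((9−1)/6)² = 1.778
te_Task 7 = (12 + 4·13 + 20)/6 = 84/6 = 14; σ²_Task 7 = ((20−12)/6)² = 1.778
te_Task 8 = (1 + 4·2 + 9)/6 = 18/6 = 3; σ²_Task 8 = ((9−1)/6)² = 1.778

Forward pass:
ES_Task 1 = 0; EF_Task 1 = 6
ES_Task 2 = 0; EF_Task 2 = 7
ES_Task 3 = 7; EF_Task 3 = 7+11 = 18
ES_Task 4 = 7; EF_Task 4 = 7+6 = 13
ES_Task 5 = 7; EF_Task 5 = 7+6 = 13
ES_Task 6 = 6; EF_Task 6 = 6+5 = 11
ES_Task 7 = 7; EF_Task 7 = 7+14 = 21
ES_Task 8 = max(EF_Task 1=6, EF_Task 3=18, EF_Task 4=13, EF_Task 5=13, EF_Task 6=11, EF_Task 7=21) = 21; EF_Task 8 = 21+3 = 24
Expected project duration μ = 24 days. Critical path: Task 2 → Task 7 → Task 8.

Variances on critical path: σ²_Task 2=5.444, σ²_Task 7=1.778, σ²_Task 8=1.778.
Largest is σ²_Task 2 = 5.444.

Task 2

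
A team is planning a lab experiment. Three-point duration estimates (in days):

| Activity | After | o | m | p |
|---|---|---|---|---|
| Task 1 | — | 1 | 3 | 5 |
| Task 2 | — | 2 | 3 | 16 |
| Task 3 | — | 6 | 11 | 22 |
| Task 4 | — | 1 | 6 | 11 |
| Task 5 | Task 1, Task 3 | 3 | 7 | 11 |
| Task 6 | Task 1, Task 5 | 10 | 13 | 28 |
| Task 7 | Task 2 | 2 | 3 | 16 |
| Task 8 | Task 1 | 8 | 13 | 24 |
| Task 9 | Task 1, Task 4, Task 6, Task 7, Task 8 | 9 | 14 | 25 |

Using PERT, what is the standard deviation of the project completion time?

te_Task 1 = (1 + 4·3 + 5)/6 = 18/6 = 3; σ²_Task 1 = ((5−1)/6)² = 0.444
te_Task 2 = (2 + 4·3 + 16)/6 = 30/6 = 5; σ²_Task 2 = ((16−2)/6)² = 5.444
te_Task 3 = (6 + 4·11 + 22)/6 = 72/6 = 12; σ²_Task 3 = ((22−6)/6)² = 7.111
te_Task 4 = (1 + 4·6 + 11)/6 = 36/6 = 6; σ²_Task 4 = ((11−1)/6)² = 2.778
te_Task 5 = (3 + 4·7 + 11)/6 = 42/6 = 7; σ²_Task 5 = ((11−3)/6)² = 1.778
te_Task 6 = (10 + 4·13 + 28)/6 = 90/6 = 15; σ²_Task 6 = ((28−10)/6)² = 9.000
te_Task 7 = (2 + 4·3 + 16)/6 = 30/6 = 5; σ²_Task 7 = ((16−2)/6)² = 5.444
te_Task 8 = (8 + 4·13 + 24)/6 = 84/6 = 14; σ²_Task 8 = ((24−8)/6)² = 7.111
te_Task 9 = (9 + 4·14 + 25)/6 = 90/6 = 15; σ²_Task 9 = ((25−9)/6)² = 7.111

Forward pass:
ES_Task 1 = 0; EF_Task 1 = 3
ES_Task 2 = 0; EF_Task 2 = 5
ES_Task 3 = 0; EF_Task 3 = 12
ES_Task 4 = 0; EF_Task 4 = 6
ES_Task 5 = max(EF_Task 1=3, EF_Task 3=12) = 12; EF_Task 5 = 12+7 = 19
ES_Task 6 = max(EF_Task 1=3, EF_Task 5=19) = 19; EF_Task 6 = 19+15 = 34
ES_Task 7 = 5; EF_Task 7 = 5+5 = 10
ES_Task 8 = 3; EF_Task 8 = 3+14 = 17
ES_Task 9 = max(EF_Task 1=3, EF_Task 4=6, EF_Task 6=34, EF_Task 7=10, EF_Task 8=17) = 34; EF_Task 9 = 34+15 = 49
Expected project duration μ = 49 days. Critical path: Task 3 → Task 5 → Task 6 → Task 9.

Variance along critical path = 7.111 + 1.778 + 9.000 + 7.111 = 25.000
σ = √25.000 = 5.000 days

5.00 days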